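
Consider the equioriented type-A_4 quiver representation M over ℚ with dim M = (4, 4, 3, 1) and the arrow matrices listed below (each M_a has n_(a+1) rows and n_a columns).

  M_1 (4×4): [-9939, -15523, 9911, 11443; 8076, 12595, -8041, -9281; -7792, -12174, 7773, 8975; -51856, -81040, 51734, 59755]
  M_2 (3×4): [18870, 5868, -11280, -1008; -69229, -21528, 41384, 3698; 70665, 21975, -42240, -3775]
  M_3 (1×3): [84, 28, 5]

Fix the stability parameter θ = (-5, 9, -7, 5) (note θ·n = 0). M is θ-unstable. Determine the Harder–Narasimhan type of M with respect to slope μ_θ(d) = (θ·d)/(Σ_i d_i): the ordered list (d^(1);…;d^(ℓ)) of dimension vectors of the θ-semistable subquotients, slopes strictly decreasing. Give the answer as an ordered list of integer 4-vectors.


Interval decomposition of M: I[1,2]^2, I[1,3], I[1,4], I[3,3].
HN type (ℓ=5): μ^(1)=9; μ^(2)=5; μ^(3)=1; μ^(4)=-5; μ^(5)=-7

((0, 2, 0, 0); (0, 0, 0, 1); (0, 2, 2, 0); (4, 0, 0, 0); (0, 0, 1, 0))


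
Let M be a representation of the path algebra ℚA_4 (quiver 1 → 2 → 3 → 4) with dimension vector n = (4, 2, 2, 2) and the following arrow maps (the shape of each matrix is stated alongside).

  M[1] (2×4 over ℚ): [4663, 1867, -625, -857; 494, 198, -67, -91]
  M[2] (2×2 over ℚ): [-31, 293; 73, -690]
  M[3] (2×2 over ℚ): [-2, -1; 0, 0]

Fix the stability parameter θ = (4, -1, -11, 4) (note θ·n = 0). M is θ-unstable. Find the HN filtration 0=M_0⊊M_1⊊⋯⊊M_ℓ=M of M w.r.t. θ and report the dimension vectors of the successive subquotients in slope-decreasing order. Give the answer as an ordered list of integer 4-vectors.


Barcode: M ≅ I[1,1]^2, I[1,3], I[1,4], I[4,4]. HN layers by μ_θ (2 steps, strictly decreasing):
  μ^(1)=4; μ^(2)=-8/3

((2, 0, 0, 2); (2, 2, 2, 0))


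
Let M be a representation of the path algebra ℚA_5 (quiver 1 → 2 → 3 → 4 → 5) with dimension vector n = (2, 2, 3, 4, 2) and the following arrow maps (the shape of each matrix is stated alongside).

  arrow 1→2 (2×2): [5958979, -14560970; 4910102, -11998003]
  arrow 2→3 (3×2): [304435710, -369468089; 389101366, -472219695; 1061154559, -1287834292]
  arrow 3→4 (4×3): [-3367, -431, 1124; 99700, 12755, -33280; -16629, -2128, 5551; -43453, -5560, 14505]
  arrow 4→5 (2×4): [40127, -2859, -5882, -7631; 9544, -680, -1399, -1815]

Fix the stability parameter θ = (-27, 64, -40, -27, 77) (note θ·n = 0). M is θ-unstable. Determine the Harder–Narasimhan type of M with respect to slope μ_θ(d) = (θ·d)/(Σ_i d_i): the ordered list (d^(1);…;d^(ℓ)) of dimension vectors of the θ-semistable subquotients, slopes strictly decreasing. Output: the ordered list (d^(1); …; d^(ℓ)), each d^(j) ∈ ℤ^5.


Interval decomposition of M: I[1,5]^2, I[3,4], I[4,4].
HN type (ℓ=4): μ^(1)=77; μ^(2)=-1; μ^(3)=-27; μ^(4)=-40

((0, 0, 0, 0, 2); (0, 2, 2, 2, 0); (2, 0, 0, 2, 0); (0, 0, 1, 0, 0))


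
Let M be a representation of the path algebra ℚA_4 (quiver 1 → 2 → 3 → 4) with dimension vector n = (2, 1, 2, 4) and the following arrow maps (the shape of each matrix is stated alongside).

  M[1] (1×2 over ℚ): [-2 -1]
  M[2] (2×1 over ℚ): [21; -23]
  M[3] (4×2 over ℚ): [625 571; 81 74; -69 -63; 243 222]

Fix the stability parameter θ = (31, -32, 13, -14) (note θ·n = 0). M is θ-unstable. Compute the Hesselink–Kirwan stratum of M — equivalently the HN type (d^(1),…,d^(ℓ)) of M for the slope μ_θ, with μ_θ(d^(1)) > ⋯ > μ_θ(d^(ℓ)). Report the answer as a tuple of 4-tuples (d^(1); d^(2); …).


Interval decomposition of M: I[1,1], I[1,4], I[3,4], I[4,4]^2.
HN type (ℓ=3): μ^(1)=31; μ^(2)=-1/2; μ^(3)=-14

((1, 0, 0, 0); (1, 1, 2, 2); (0, 0, 0, 2))


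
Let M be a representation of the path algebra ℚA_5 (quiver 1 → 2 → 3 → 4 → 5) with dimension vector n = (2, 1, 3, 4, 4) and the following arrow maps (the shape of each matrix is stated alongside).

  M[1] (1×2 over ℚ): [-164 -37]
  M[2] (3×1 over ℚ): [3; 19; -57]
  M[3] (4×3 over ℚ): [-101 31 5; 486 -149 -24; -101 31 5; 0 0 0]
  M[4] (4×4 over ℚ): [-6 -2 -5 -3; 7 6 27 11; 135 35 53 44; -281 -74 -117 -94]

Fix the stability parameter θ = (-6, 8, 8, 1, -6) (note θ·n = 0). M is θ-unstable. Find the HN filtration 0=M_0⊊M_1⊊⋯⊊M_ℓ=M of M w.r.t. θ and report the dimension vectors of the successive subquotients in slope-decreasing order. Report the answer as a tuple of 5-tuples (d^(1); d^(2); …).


Barcode: M ≅ I[1,1], I[1,5], I[3,3], I[3,5], I[4,5]^2. HN layers by μ_θ (5 steps, strictly decreasing):
  μ^(1)=8; μ^(2)=11/4; μ^(3)=1; μ^(4)=-5/2; μ^(5)=-6

((0, 0, 1, 0, 0); (0, 1, 1, 1, 1); (0, 0, 1, 1, 1); (0, 0, 0, 2, 2); (2, 0, 0, 0, 0))


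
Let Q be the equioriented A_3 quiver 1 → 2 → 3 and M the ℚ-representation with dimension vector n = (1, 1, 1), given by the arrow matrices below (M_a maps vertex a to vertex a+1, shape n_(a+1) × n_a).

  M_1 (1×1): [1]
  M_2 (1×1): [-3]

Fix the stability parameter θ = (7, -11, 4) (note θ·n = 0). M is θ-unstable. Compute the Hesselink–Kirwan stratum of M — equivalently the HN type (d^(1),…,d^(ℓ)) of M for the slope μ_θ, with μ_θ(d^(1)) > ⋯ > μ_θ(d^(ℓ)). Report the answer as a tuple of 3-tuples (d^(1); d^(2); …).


Interval decomposition of M: I[1,3].
HN type (ℓ=2): μ^(1)=4; μ^(2)=-2

((0, 0, 1); (1, 1, 0))


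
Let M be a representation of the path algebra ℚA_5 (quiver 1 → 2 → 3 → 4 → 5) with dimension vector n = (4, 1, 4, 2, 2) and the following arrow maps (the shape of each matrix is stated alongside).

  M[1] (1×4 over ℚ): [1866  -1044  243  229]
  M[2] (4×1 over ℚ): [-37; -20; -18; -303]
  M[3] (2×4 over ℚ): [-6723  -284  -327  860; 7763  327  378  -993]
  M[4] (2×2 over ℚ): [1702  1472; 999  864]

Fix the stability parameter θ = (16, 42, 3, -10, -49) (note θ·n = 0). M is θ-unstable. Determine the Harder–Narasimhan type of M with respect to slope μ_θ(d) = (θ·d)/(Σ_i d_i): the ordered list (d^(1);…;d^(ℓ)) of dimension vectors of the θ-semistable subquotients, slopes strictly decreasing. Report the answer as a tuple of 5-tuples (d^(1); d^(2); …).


Interval decomposition of M: I[1,1]^3, I[1,5], I[3,3]^2, I[3,4], I[5,5].
HN type (ℓ=5): μ^(1)=16; μ^(2)=3; μ^(3)=2/5; μ^(4)=-7/2; μ^(5)=-49

((3, 0, 0, 0, 0); (0, 0, 2, 0, 0); (1, 1, 1, 1, 1); (0, 0, 1, 1, 0); (0, 0, 0, 0, 1))


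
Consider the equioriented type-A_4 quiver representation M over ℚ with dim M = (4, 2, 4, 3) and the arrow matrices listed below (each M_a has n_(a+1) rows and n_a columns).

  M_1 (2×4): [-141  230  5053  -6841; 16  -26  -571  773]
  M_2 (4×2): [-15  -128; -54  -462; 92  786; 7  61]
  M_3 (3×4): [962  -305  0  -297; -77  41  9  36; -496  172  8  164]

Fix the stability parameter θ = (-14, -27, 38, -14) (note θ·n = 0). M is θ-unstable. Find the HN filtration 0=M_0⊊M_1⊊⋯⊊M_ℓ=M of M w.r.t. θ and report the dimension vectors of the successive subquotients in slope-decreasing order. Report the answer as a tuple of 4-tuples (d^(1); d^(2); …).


Interval decomposition of M: I[1,1]^2, I[1,4]^2, I[3,3]^2, I[4,4].
HN type (ℓ=4): μ^(1)=38; μ^(2)=12; μ^(3)=-14; μ^(4)=-41/2

((0, 0, 2, 0); (0, 0, 2, 2); (2, 0, 0, 1); (2, 2, 0, 0))


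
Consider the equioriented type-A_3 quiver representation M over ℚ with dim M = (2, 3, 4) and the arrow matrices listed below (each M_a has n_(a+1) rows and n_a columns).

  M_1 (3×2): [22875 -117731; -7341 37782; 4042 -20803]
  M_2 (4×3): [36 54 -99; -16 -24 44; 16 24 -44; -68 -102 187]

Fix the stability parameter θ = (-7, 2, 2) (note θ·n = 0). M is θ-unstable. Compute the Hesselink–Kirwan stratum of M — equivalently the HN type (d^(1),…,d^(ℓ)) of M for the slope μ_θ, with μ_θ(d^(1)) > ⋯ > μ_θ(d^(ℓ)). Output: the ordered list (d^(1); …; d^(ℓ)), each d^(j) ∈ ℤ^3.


Barcode: M ≅ I[1,2], I[1,3], I[2,2], I[3,3]^3. HN layers by μ_θ (2 steps, strictly decreasing):
  μ^(1)=2; μ^(2)=-7

((0, 3, 4); (2, 0, 0))


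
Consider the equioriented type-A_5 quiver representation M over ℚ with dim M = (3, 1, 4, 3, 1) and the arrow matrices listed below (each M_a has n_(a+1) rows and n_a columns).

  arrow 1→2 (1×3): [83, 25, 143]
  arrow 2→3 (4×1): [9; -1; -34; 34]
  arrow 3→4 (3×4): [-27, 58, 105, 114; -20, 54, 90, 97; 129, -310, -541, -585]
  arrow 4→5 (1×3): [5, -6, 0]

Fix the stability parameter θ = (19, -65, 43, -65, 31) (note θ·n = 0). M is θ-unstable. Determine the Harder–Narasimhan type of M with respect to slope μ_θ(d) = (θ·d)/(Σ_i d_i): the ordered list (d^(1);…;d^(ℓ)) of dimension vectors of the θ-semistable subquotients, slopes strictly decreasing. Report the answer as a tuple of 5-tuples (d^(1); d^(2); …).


Interval decomposition of M: I[1,1]^2, I[1,5], I[3,3], I[3,4]^2.
HN type (ℓ=5): μ^(1)=43; μ^(2)=31; μ^(3)=19; μ^(4)=-11; μ^(5)=-23

((0, 0, 1, 0, 0); (0, 0, 0, 0, 1); (2, 0, 0, 0, 0); (0, 0, 3, 3, 0); (1, 1, 0, 0, 0))


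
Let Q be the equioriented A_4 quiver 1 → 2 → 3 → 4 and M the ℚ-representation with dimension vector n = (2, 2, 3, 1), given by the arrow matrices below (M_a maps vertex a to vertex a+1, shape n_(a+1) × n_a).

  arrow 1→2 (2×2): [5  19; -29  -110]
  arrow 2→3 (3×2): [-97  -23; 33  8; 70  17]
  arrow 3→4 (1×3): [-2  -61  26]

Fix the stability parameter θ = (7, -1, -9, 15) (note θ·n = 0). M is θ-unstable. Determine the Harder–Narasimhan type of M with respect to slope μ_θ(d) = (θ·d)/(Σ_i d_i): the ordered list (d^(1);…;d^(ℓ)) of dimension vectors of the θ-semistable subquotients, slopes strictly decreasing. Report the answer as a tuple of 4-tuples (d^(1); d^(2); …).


Interval decomposition of M: I[1,3], I[1,4], I[3,3].
HN type (ℓ=3): μ^(1)=15; μ^(2)=-1; μ^(3)=-9

((0, 0, 0, 1); (2, 2, 2, 0); (0, 0, 1, 0))


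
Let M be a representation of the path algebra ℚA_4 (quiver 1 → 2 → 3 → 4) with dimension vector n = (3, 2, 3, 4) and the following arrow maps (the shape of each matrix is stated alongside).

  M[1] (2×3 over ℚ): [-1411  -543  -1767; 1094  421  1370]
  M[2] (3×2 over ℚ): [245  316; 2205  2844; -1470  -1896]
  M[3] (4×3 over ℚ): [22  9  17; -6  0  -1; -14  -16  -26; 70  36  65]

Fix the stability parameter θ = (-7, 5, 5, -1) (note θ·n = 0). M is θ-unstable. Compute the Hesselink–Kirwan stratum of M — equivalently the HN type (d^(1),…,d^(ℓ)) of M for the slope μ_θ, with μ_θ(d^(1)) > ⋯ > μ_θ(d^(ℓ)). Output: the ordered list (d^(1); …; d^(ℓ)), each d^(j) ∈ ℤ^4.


Via rank(M_{q-1}∘⋯∘M_p): M ≅ I[1,1], I[1,2], I[1,4], I[3,4]^2, I[4,4].
μ_θ-semistable layers: μ^(1)=5; μ^(2)=3; μ^(3)=2; μ^(4)=-1; μ^(5)=-7

((0, 1, 0, 0); (0, 1, 1, 1); (0, 0, 2, 2); (0, 0, 0, 1); (3, 0, 0, 0))


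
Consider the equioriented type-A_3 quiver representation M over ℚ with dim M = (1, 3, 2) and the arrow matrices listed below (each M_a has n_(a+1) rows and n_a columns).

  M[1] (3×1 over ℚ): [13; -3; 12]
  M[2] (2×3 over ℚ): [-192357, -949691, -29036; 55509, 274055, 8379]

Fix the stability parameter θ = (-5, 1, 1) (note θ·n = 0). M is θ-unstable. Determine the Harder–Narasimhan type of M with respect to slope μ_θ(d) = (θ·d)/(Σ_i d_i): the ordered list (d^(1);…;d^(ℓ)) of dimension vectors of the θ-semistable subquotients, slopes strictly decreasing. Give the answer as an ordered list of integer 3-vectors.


Via rank(M_{q-1}∘⋯∘M_p): M ≅ I[1,2], I[2,3]^2.
μ_θ-semistable layers: μ^(1)=1; μ^(2)=-5

((0, 3, 2); (1, 0, 0))


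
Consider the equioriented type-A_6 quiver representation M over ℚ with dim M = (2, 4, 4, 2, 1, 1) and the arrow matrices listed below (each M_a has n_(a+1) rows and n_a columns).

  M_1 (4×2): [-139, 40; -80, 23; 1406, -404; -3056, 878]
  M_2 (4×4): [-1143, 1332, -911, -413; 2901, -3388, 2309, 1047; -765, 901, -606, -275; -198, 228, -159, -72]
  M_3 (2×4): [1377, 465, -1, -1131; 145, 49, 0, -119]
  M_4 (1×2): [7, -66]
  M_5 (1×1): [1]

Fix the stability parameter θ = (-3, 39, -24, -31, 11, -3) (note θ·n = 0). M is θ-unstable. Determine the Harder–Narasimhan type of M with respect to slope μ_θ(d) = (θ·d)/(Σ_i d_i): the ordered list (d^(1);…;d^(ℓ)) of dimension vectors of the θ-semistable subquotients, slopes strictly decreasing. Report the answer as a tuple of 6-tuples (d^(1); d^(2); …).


Via rank(M_{q-1}∘⋯∘M_p): M ≅ I[1,4], I[1,6], I[2,2], I[2,3], I[3,3].
μ_θ-semistable layers: μ^(1)=39; μ^(2)=15/2; μ^(3)=4; μ^(4)=-19/4; μ^(5)=-24

((0, 1, 0, 0, 0, 0); (0, 1, 1, 0, 0, 0); (0, 0, 0, 0, 1, 1); (2, 2, 2, 2, 0, 0); (0, 0, 1, 0, 0, 0))


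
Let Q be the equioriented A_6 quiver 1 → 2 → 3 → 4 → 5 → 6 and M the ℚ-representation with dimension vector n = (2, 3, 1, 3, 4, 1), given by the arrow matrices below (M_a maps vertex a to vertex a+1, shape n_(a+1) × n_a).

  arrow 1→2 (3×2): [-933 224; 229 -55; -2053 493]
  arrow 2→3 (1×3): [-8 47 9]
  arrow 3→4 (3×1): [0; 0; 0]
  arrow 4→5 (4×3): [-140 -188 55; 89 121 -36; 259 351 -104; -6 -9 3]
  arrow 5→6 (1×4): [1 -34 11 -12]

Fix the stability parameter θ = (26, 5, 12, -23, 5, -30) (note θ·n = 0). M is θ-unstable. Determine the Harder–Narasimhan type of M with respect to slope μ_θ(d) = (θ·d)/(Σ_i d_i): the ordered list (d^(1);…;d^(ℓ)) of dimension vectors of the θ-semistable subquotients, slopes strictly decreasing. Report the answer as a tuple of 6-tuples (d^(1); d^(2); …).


Interval decomposition of M: I[1,2], I[1,3], I[2,2], I[4,5]^2, I[4,6], I[5,5].
HN type (ℓ=5): μ^(1)=31/2; μ^(2)=43/3; μ^(3)=5; μ^(4)=-25/2; μ^(5)=-23

((1, 1, 0, 0, 0, 0); (1, 1, 1, 0, 0, 0); (0, 1, 0, 0, 3, 0); (0, 0, 0, 0, 1, 1); (0, 0, 0, 3, 0, 0))


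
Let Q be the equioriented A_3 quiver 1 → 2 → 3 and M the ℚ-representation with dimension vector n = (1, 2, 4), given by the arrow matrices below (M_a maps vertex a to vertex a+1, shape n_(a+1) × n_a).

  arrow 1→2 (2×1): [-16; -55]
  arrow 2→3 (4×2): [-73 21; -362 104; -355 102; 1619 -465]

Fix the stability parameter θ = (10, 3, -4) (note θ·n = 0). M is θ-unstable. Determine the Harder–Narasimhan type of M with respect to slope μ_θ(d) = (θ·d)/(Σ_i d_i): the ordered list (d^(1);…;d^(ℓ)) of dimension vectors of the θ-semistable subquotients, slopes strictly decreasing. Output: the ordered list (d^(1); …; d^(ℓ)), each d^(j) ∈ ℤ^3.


Barcode: M ≅ I[1,3], I[2,3], I[3,3]^2. HN layers by μ_θ (3 steps, strictly decreasing):
  μ^(1)=3; μ^(2)=-1/2; μ^(3)=-4

((1, 1, 1); (0, 1, 1); (0, 0, 2))


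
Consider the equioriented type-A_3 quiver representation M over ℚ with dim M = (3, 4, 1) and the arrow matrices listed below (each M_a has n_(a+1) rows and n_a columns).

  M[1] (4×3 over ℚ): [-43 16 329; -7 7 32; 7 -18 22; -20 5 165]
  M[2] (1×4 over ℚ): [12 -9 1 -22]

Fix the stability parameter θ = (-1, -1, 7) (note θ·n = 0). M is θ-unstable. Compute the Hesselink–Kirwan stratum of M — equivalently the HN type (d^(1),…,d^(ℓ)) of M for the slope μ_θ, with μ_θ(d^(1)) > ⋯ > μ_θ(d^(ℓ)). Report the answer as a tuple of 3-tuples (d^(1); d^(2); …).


Barcode: M ≅ I[1,2]^2, I[1,3], I[2,2]. HN layers by μ_θ (2 steps, strictly decreasing):
  μ^(1)=7; μ^(2)=-1

((0, 0, 1); (3, 4, 0))


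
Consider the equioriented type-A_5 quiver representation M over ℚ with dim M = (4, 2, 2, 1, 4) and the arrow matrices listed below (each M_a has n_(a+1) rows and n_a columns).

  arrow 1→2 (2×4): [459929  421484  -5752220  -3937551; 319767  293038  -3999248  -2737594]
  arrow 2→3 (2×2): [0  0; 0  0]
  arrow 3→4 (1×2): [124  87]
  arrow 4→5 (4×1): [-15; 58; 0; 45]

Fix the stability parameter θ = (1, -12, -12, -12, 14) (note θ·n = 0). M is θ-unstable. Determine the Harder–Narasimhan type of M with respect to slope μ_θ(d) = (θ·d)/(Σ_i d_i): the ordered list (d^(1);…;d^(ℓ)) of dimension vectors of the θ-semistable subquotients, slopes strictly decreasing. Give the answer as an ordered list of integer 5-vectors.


Via rank(M_{q-1}∘⋯∘M_p): M ≅ I[1,1]^2, I[1,2]^2, I[3,3], I[3,5], I[5,5]^3.
μ_θ-semistable layers: μ^(1)=14; μ^(2)=1; μ^(3)=-11/2; μ^(4)=-12

((0, 0, 0, 0, 4); (2, 0, 0, 0, 0); (2, 2, 0, 0, 0); (0, 0, 2, 1, 0))


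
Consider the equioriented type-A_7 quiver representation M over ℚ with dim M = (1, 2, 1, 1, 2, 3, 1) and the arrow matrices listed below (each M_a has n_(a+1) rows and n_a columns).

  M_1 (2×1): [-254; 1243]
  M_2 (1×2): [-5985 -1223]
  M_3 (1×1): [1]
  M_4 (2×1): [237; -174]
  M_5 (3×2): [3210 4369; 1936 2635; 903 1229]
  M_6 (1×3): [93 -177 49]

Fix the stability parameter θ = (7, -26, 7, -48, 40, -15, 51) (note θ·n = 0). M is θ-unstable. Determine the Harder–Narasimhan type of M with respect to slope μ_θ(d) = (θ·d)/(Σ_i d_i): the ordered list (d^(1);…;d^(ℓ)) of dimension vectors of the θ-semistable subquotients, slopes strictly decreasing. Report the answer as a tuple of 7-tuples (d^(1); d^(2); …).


Barcode: M ≅ I[1,7], I[2,2], I[5,6], I[6,6]. HN layers by μ_θ (4 steps, strictly decreasing):
  μ^(1)=51; μ^(2)=25/2; μ^(3)=-15; μ^(4)=-26

((0, 0, 0, 0, 0, 0, 1); (0, 0, 0, 0, 2, 2, 0); (1, 1, 1, 1, 0, 1, 0); (0, 1, 0, 0, 0, 0, 0))


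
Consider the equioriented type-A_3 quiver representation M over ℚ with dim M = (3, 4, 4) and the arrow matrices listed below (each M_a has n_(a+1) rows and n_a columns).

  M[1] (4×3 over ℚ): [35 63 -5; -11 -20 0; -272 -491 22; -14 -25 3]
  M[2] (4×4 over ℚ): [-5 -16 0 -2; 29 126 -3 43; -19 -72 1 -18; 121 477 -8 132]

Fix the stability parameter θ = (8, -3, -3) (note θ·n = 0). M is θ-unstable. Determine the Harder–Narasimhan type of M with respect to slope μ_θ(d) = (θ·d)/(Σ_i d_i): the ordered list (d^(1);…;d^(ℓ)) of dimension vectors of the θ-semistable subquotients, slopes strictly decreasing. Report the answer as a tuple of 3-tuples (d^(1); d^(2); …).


Barcode: M ≅ I[1,3]^3, I[2,3]. HN layers by μ_θ (2 steps, strictly decreasing):
  μ^(1)=2/3; μ^(2)=-3

((3, 3, 3); (0, 1, 1))


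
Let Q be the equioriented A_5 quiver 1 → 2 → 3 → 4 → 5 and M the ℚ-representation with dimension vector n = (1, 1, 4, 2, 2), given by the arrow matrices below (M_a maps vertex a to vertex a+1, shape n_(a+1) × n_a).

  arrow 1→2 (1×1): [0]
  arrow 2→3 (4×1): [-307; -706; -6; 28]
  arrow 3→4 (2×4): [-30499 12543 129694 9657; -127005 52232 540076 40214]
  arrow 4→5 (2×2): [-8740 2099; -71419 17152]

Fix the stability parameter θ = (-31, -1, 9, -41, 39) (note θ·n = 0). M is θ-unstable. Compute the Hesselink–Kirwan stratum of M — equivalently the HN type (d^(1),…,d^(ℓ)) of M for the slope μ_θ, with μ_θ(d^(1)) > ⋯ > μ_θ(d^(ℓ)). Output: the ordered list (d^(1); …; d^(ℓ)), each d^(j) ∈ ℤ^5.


Via rank(M_{q-1}∘⋯∘M_p): M ≅ I[1,1], I[2,5], I[3,3]^2, I[3,5].
μ_θ-semistable layers: μ^(1)=39; μ^(2)=9; μ^(3)=-11; μ^(4)=-16; μ^(5)=-31

((0, 0, 0, 0, 2); (0, 0, 2, 0, 0); (0, 1, 1, 1, 0); (0, 0, 1, 1, 0); (1, 0, 0, 0, 0))


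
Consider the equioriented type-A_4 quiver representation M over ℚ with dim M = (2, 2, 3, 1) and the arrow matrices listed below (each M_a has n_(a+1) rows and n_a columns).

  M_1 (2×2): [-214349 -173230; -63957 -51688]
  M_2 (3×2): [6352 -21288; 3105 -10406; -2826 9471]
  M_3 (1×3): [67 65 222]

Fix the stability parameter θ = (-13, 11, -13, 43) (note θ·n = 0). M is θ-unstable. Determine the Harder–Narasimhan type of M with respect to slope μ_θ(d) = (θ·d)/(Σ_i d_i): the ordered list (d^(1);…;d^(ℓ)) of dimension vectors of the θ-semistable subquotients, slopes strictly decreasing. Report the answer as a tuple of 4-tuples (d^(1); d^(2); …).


Via rank(M_{q-1}∘⋯∘M_p): M ≅ I[1,3], I[1,4], I[3,3].
μ_θ-semistable layers: μ^(1)=43; μ^(2)=-1; μ^(3)=-13

((0, 0, 0, 1); (0, 2, 2, 0); (2, 0, 1, 0))


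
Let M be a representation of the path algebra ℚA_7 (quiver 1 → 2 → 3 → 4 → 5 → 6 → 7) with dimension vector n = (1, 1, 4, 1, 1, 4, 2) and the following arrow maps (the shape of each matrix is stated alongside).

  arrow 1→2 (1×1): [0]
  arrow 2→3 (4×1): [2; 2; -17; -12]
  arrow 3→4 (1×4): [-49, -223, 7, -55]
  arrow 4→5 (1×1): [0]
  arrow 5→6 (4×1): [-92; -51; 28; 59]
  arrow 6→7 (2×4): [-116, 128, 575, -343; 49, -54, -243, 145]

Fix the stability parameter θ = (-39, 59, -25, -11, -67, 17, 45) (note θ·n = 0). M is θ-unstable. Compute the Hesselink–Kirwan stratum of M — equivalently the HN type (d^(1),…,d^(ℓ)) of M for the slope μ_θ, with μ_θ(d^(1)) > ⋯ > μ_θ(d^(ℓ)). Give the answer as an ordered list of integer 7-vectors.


Interval decomposition of M: I[1,1], I[2,4], I[3,3]^3, I[5,7], I[6,6]^2, I[6,7].
HN type (ℓ=6): μ^(1)=45; μ^(2)=17; μ^(3)=23/3; μ^(4)=-25; μ^(5)=-39; μ^(6)=-67

((0, 0, 0, 0, 0, 0, 2); (0, 0, 0, 0, 0, 4, 0); (0, 1, 1, 1, 0, 0, 0); (0, 0, 3, 0, 0, 0, 0); (1, 0, 0, 0, 0, 0, 0); (0, 0, 0, 0, 1, 0, 0))


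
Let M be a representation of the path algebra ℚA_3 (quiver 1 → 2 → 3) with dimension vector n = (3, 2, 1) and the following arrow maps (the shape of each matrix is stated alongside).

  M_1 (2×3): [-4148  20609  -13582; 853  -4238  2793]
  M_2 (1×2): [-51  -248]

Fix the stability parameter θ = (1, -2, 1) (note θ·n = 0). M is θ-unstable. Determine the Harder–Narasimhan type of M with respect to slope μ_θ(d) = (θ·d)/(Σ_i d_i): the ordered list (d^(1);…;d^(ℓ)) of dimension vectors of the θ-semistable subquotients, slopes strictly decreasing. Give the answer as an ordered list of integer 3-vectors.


Barcode: M ≅ I[1,1], I[1,2], I[1,3]. HN layers by μ_θ (2 steps, strictly decreasing):
  μ^(1)=1; μ^(2)=-1/2

((1, 0, 1); (2, 2, 0))


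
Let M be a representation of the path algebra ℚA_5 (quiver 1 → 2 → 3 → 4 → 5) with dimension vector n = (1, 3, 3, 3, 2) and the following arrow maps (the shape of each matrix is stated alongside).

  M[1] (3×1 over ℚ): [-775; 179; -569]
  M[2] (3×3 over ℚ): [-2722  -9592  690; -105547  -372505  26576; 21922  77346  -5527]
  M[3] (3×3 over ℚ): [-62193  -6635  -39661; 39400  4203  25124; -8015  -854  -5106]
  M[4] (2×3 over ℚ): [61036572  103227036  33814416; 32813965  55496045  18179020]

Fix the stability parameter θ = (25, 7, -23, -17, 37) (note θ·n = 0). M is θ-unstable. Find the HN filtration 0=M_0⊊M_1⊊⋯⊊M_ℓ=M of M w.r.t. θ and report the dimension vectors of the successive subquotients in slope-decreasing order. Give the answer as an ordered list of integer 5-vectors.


Interval decomposition of M: I[1,5], I[2,4]^2, I[5,5].
HN type (ℓ=3): μ^(1)=37; μ^(2)=-2; μ^(3)=-11

((0, 0, 0, 0, 2); (1, 1, 1, 1, 0); (0, 2, 2, 2, 0))


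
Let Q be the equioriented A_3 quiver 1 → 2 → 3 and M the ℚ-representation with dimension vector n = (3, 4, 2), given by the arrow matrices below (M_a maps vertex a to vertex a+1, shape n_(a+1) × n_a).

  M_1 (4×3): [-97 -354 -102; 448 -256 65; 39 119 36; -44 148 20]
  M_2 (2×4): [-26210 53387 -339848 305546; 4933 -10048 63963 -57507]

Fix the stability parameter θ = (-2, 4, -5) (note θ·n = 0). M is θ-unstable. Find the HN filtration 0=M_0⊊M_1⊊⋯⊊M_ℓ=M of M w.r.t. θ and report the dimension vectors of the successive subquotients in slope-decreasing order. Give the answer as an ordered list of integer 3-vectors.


Interval decomposition of M: I[1,2], I[1,3]^2, I[2,2].
HN type (ℓ=3): μ^(1)=4; μ^(2)=-1/2; μ^(3)=-2

((0, 2, 0); (0, 2, 2); (3, 0, 0))


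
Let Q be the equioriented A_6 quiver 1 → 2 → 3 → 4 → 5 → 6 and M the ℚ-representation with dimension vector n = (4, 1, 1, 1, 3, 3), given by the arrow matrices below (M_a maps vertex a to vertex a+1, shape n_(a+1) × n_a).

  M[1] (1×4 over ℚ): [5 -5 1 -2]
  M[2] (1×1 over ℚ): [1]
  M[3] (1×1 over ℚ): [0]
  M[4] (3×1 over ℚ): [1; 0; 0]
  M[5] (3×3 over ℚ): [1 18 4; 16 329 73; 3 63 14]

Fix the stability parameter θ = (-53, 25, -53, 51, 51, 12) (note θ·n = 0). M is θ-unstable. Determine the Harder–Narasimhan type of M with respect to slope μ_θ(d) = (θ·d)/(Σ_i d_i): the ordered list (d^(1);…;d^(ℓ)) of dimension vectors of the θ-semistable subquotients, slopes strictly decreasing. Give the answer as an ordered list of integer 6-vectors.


Interval decomposition of M: I[1,1]^3, I[1,3], I[4,6], I[5,6]^2.
HN type (ℓ=4): μ^(1)=38; μ^(2)=63/2; μ^(3)=-14; μ^(4)=-53

((0, 0, 0, 1, 1, 1); (0, 0, 0, 0, 2, 2); (0, 1, 1, 0, 0, 0); (4, 0, 0, 0, 0, 0))


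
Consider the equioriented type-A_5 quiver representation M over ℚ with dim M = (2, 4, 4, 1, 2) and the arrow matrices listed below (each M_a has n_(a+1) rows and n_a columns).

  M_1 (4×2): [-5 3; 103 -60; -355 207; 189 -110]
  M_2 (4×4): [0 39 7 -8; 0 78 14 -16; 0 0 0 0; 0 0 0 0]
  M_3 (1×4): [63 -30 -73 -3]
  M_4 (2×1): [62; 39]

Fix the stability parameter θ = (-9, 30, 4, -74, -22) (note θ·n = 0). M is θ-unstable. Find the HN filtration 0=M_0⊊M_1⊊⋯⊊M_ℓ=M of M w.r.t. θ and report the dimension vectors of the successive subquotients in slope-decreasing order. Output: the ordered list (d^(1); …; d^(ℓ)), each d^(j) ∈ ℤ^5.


Interval decomposition of M: I[1,2], I[1,5], I[2,2]^2, I[3,3]^3, I[5,5].
HN type (ℓ=5): μ^(1)=30; μ^(2)=4; μ^(3)=-9; μ^(4)=-71/5; μ^(5)=-22

((0, 3, 0, 0, 0); (0, 0, 3, 0, 0); (1, 0, 0, 0, 0); (1, 1, 1, 1, 1); (0, 0, 0, 0, 1))


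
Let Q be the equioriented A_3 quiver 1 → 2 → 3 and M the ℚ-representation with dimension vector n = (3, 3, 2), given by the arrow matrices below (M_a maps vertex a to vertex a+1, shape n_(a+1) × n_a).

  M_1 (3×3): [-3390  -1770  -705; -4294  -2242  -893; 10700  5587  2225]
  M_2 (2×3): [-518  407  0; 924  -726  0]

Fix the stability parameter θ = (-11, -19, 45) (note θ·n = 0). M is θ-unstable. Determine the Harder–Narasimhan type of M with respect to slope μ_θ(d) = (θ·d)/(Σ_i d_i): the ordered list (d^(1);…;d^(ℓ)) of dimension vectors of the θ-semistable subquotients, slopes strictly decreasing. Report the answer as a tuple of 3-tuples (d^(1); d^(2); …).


Via rank(M_{q-1}∘⋯∘M_p): M ≅ I[1,1], I[1,2], I[1,3], I[2,2], I[3,3].
μ_θ-semistable layers: μ^(1)=45; μ^(2)=-11; μ^(3)=-15; μ^(4)=-19

((0, 0, 2); (1, 0, 0); (2, 2, 0); (0, 1, 0))


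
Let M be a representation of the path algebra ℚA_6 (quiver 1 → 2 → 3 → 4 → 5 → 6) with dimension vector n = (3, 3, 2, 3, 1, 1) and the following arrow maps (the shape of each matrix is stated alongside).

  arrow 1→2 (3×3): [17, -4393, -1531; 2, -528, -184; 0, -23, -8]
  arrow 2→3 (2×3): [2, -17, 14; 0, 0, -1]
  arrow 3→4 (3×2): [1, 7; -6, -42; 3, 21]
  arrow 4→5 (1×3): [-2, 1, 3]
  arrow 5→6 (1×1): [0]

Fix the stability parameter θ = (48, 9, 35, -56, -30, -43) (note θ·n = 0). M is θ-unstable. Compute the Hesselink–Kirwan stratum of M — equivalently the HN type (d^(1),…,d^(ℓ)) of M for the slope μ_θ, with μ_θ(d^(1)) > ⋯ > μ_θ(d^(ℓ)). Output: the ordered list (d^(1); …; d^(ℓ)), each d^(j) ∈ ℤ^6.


Barcode: M ≅ I[1,2], I[1,3], I[1,5], I[4,4]^2, I[6,6]. HN layers by μ_θ (5 steps, strictly decreasing):
  μ^(1)=35; μ^(2)=57/2; μ^(3)=6/5; μ^(4)=-43; μ^(5)=-56

((0, 0, 1, 0, 0, 0); (2, 2, 0, 0, 0, 0); (1, 1, 1, 1, 1, 0); (0, 0, 0, 0, 0, 1); (0, 0, 0, 2, 0, 0))


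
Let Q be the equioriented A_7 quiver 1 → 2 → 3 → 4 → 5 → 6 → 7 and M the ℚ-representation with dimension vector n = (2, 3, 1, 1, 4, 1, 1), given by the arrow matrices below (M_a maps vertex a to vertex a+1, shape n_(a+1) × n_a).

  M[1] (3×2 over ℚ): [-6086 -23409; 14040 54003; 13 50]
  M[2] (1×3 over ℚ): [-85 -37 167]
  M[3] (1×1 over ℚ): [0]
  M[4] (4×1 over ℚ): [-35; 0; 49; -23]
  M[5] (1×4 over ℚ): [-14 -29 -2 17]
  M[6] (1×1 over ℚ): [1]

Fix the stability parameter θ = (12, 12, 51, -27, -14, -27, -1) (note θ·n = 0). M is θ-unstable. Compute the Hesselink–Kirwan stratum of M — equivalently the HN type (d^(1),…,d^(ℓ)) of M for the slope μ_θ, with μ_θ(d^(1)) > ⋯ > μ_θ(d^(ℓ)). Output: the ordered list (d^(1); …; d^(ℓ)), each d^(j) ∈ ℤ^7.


Via rank(M_{q-1}∘⋯∘M_p): M ≅ I[1,2], I[1,3], I[2,2], I[4,7], I[5,5]^3.
μ_θ-semistable layers: μ^(1)=51; μ^(2)=12; μ^(3)=-1; μ^(4)=-14; μ^(5)=-41/2; μ^(6)=-27

((0, 0, 1, 0, 0, 0, 0); (2, 3, 0, 0, 0, 0, 0); (0, 0, 0, 0, 0, 0, 1); (0, 0, 0, 0, 3, 0, 0); (0, 0, 0, 0, 1, 1, 0); (0, 0, 0, 1, 0, 0, 0))


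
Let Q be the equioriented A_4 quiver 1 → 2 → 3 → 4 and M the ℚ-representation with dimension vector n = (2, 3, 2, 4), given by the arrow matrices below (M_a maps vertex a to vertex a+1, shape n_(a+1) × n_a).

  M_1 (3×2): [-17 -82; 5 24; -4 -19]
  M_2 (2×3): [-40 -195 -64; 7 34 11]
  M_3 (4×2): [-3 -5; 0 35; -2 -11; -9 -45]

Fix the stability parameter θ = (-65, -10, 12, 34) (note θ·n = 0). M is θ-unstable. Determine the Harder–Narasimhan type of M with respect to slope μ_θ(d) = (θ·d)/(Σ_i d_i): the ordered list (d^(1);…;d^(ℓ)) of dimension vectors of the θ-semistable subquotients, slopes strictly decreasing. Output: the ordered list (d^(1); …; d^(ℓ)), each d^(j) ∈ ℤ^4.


Interval decomposition of M: I[1,4]^2, I[2,2], I[4,4]^2.
HN type (ℓ=4): μ^(1)=34; μ^(2)=12; μ^(3)=-10; μ^(4)=-65

((0, 0, 0, 4); (0, 0, 2, 0); (0, 3, 0, 0); (2, 0, 0, 0))


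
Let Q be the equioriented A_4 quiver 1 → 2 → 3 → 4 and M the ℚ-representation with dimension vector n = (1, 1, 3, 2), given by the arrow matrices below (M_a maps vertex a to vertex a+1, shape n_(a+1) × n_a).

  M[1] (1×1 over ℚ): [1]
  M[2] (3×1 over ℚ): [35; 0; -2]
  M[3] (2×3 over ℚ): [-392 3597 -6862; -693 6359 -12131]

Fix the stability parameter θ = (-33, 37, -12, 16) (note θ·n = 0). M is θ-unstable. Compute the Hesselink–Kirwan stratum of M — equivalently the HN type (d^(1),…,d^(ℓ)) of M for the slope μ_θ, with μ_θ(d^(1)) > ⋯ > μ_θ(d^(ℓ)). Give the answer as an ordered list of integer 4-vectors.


Barcode: M ≅ I[1,4], I[3,3], I[3,4]. HN layers by μ_θ (4 steps, strictly decreasing):
  μ^(1)=16; μ^(2)=25/2; μ^(3)=-12; μ^(4)=-33

((0, 0, 0, 2); (0, 1, 1, 0); (0, 0, 2, 0); (1, 0, 0, 0))


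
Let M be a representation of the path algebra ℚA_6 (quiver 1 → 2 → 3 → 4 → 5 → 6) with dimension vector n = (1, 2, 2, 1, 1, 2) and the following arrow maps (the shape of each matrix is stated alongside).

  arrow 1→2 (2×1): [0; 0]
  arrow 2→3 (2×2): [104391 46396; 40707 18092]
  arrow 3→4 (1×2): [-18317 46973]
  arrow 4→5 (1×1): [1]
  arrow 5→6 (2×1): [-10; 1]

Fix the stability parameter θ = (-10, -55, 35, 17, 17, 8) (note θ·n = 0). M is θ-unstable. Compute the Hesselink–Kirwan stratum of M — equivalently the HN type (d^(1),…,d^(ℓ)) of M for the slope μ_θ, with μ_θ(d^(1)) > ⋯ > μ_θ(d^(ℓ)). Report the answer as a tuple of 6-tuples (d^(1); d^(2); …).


Interval decomposition of M: I[1,1], I[2,2], I[2,6], I[3,3], I[6,6].
HN type (ℓ=5): μ^(1)=35; μ^(2)=77/4; μ^(3)=8; μ^(4)=-10; μ^(5)=-55

((0, 0, 1, 0, 0, 0); (0, 0, 1, 1, 1, 1); (0, 0, 0, 0, 0, 1); (1, 0, 0, 0, 0, 0); (0, 2, 0, 0, 0, 0))


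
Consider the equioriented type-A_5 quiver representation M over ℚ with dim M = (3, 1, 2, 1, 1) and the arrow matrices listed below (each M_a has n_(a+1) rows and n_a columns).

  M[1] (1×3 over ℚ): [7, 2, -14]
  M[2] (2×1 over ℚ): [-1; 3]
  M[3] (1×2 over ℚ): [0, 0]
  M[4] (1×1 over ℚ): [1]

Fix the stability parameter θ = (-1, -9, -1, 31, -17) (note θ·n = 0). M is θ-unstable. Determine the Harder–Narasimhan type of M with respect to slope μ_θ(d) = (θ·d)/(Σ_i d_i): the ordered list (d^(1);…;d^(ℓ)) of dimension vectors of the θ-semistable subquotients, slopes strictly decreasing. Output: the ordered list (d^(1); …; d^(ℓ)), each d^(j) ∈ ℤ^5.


Interval decomposition of M: I[1,1]^2, I[1,3], I[3,3], I[4,5].
HN type (ℓ=3): μ^(1)=7; μ^(2)=-1; μ^(3)=-5

((0, 0, 0, 1, 1); (2, 0, 2, 0, 0); (1, 1, 0, 0, 0))


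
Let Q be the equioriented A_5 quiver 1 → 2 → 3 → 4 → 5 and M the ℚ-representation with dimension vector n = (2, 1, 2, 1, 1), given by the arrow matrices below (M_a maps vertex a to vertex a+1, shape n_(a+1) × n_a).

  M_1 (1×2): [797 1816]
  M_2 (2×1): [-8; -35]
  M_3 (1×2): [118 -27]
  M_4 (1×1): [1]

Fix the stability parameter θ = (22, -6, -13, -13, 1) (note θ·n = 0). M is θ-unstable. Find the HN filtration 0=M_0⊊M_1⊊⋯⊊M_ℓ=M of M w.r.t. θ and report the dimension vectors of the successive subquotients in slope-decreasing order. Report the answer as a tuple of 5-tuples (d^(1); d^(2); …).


Barcode: M ≅ I[1,1], I[1,5], I[3,3]. HN layers by μ_θ (4 steps, strictly decreasing):
  μ^(1)=22; μ^(2)=1; μ^(3)=-5/2; μ^(4)=-13

((1, 0, 0, 0, 0); (0, 0, 0, 0, 1); (1, 1, 1, 1, 0); (0, 0, 1, 0, 0))


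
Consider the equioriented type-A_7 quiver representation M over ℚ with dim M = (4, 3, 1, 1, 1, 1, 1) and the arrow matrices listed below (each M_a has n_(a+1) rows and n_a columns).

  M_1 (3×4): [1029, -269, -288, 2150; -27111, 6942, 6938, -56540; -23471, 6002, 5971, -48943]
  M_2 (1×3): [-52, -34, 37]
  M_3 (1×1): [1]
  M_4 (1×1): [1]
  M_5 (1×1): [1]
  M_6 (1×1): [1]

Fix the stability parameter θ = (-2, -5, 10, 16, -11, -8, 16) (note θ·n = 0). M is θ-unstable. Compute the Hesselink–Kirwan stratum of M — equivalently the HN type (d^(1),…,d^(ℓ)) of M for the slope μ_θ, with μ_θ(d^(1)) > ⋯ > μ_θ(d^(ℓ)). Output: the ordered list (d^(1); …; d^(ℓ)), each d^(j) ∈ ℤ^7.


Via rank(M_{q-1}∘⋯∘M_p): M ≅ I[1,1], I[1,2]^2, I[1,7].
μ_θ-semistable layers: μ^(1)=16; μ^(2)=7/4; μ^(3)=-2; μ^(4)=-7/2

((0, 0, 0, 0, 0, 0, 1); (0, 0, 1, 1, 1, 1, 0); (1, 0, 0, 0, 0, 0, 0); (3, 3, 0, 0, 0, 0, 0))


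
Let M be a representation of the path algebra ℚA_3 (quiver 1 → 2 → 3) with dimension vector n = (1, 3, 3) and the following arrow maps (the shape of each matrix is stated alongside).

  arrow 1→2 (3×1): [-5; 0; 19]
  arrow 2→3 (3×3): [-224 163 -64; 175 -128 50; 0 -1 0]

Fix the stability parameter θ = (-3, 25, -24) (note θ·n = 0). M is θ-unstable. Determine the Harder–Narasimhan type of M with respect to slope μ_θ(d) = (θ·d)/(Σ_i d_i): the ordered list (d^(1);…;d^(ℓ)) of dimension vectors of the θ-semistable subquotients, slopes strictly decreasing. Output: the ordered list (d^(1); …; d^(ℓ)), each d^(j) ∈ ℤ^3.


Barcode: M ≅ I[1,3], I[2,2], I[2,3], I[3,3]. HN layers by μ_θ (4 steps, strictly decreasing):
  μ^(1)=25; μ^(2)=1/2; μ^(3)=-3; μ^(4)=-24

((0, 1, 0); (0, 2, 2); (1, 0, 0); (0, 0, 1))


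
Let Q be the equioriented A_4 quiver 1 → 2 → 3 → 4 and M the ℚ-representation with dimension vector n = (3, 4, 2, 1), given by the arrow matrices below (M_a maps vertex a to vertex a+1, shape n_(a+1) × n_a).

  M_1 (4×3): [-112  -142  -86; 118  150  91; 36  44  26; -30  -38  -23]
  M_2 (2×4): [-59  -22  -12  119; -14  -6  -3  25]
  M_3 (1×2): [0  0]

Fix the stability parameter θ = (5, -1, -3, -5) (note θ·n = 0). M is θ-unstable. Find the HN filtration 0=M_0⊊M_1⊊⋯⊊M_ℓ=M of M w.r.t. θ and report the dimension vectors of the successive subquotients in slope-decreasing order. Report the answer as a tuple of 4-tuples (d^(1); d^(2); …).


Barcode: M ≅ I[1,1], I[1,3]^2, I[2,2]^2, I[4,4]. HN layers by μ_θ (4 steps, strictly decreasing):
  μ^(1)=5; μ^(2)=1/3; μ^(3)=-1; μ^(4)=-5

((1, 0, 0, 0); (2, 2, 2, 0); (0, 2, 0, 0); (0, 0, 0, 1))


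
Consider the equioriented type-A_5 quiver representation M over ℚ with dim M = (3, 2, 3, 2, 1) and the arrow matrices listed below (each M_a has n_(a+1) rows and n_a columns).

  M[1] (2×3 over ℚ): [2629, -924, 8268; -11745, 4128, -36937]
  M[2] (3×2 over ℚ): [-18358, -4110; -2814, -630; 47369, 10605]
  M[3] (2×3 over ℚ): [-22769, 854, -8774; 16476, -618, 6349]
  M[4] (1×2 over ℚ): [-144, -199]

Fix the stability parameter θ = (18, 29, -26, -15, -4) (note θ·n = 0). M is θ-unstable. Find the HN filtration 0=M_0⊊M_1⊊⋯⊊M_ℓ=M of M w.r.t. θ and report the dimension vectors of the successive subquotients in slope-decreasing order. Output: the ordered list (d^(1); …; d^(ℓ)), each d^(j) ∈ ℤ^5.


Barcode: M ≅ I[1,1], I[1,2], I[1,5], I[3,3], I[3,4]. HN layers by μ_θ (5 steps, strictly decreasing):
  μ^(1)=29; μ^(2)=18; μ^(3)=2/5; μ^(4)=-15; μ^(5)=-26

((0, 1, 0, 0, 0); (2, 0, 0, 0, 0); (1, 1, 1, 1, 1); (0, 0, 0, 1, 0); (0, 0, 2, 0, 0))


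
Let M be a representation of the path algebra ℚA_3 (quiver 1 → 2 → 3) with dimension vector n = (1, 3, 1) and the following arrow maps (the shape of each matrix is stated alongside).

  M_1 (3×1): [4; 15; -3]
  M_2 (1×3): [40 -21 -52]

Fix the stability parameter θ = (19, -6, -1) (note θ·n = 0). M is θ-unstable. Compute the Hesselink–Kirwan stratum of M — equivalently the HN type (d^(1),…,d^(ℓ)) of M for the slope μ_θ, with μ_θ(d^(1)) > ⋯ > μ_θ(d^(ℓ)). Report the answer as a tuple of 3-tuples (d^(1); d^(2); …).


Via rank(M_{q-1}∘⋯∘M_p): M ≅ I[1,3], I[2,2]^2.
μ_θ-semistable layers: μ^(1)=4; μ^(2)=-6

((1, 1, 1); (0, 2, 0))


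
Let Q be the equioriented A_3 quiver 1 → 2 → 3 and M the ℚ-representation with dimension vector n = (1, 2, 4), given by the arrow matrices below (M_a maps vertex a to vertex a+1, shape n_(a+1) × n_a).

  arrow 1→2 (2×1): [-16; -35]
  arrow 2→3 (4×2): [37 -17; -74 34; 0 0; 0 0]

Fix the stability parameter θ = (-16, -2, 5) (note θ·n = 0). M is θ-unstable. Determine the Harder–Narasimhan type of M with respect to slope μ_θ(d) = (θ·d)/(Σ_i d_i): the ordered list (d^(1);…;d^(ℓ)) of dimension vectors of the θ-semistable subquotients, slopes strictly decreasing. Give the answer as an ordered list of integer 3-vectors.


Via rank(M_{q-1}∘⋯∘M_p): M ≅ I[1,3], I[2,2], I[3,3]^3.
μ_θ-semistable layers: μ^(1)=5; μ^(2)=-2; μ^(3)=-16

((0, 0, 4); (0, 2, 0); (1, 0, 0))


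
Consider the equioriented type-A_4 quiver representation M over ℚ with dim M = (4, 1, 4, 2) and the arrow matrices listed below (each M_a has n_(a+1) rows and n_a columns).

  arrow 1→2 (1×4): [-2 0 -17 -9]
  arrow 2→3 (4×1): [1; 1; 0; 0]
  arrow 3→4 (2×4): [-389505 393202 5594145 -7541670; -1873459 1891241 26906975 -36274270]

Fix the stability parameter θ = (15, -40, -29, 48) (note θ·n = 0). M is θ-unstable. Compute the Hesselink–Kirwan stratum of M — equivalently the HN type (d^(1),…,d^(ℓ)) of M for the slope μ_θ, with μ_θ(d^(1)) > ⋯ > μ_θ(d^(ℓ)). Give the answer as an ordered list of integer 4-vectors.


Via rank(M_{q-1}∘⋯∘M_p): M ≅ I[1,1]^3, I[1,4], I[3,3]^2, I[3,4].
μ_θ-semistable layers: μ^(1)=48; μ^(2)=15; μ^(3)=-18; μ^(4)=-29

((0, 0, 0, 2); (3, 0, 0, 0); (1, 1, 1, 0); (0, 0, 3, 0))


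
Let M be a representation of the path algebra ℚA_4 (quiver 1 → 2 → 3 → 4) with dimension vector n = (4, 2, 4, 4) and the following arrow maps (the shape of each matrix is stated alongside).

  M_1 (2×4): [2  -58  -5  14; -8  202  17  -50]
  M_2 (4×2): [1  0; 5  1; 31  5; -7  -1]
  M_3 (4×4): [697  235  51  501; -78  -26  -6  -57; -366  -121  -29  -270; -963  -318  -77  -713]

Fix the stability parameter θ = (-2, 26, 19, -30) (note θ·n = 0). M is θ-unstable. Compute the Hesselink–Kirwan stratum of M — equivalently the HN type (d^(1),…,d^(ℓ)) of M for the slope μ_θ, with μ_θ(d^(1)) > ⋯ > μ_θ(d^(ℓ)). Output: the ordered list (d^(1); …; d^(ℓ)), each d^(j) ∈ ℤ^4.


Barcode: M ≅ I[1,1]^2, I[1,4]^2, I[3,4]^2. HN layers by μ_θ (3 steps, strictly decreasing):
  μ^(1)=5; μ^(2)=-2; μ^(3)=-11/2

((0, 2, 2, 2); (4, 0, 0, 0); (0, 0, 2, 2))


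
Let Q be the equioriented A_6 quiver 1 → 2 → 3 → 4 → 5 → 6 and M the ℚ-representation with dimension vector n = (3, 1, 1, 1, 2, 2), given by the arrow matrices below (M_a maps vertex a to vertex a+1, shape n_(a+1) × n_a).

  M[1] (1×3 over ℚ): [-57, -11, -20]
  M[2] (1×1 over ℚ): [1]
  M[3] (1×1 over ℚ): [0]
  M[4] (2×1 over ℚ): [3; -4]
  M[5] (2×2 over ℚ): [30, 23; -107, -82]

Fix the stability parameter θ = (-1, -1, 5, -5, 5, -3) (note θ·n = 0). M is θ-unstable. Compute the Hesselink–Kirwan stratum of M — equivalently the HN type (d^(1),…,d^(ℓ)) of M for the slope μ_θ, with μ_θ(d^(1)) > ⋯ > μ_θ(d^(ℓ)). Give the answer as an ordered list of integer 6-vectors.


Via rank(M_{q-1}∘⋯∘M_p): M ≅ I[1,1]^2, I[1,3], I[4,6], I[5,6].
μ_θ-semistable layers: μ^(1)=5; μ^(2)=1; μ^(3)=-1; μ^(4)=-5

((0, 0, 1, 0, 0, 0); (0, 0, 0, 0, 2, 2); (3, 1, 0, 0, 0, 0); (0, 0, 0, 1, 0, 0))
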